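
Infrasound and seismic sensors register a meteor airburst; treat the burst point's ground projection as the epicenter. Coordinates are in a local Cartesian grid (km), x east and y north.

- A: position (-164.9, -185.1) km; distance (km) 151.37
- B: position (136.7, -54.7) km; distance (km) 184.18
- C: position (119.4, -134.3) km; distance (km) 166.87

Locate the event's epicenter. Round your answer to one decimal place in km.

Circle about each station: (x + 164.9)² + (y + 185.1)² = 151.37²; (x − 136.7)² + (y + 54.7)² = 184.18²; (x − 119.4)² + (y + 134.3)² = 166.87².
Subtracting the A equation from the B and C equations removes the quadratic terms:
603.2 x + 260.8 y = -50784.44
568.6 x + 101.6 y = -34093.89
Solving the 2×2 system: x ≈ -42.9, y ≈ -95.5 km.

x ≈ -42.9 km, y ≈ -95.5 km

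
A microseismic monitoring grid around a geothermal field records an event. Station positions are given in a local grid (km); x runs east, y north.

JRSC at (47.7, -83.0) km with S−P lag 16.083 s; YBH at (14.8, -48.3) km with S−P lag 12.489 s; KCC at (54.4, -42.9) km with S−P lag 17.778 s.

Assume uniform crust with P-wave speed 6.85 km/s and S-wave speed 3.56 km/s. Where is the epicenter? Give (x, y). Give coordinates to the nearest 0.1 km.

x ≈ -71.5 km, y ≈ -81.8 km

Distance from S−P lag: d = Δt · v_P v_S / (v_P − v_S) = Δt · (6.85·3.56)/(6.85−3.56) ≈ 7.4122·Δt.
So d_JRSC = 119.21, d_YBH = 92.57, d_KCC = 131.77 km.
Circle about each station: (x − 47.7)² + (y + 83.0)² = 119.21²; (x − 14.8)² + (y + 48.3)² = 92.57²; (x − 54.4)² + (y + 42.9)² = 131.77².
Subtracting pairs of circle equations eliminates x²+y² and gives linear equations (the radical axes):
-65.8 x + 69.4 y = -970.54
13.4 x + 80.2 y = -7516.83
Solving the 2×2 system: x ≈ -71.5, y ≈ -81.8 km.
Check against JRSC (with the unrounded x, y): √((x − 47.7)²+(y + 83.0)²) = 119.21 ≈ 119.21 km. ✓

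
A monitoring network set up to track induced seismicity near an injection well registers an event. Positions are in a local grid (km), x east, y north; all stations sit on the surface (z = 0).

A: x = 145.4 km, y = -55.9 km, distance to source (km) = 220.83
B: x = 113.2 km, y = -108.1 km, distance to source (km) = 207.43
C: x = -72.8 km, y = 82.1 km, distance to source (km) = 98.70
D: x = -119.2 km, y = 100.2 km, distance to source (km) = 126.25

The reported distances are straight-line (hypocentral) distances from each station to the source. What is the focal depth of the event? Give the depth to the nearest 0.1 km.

22.8 km

Each station gives a sphere (x−x_i)² + (y−y_i)² + z² = d_i² (stations at z=0).
Subtracting the A sphere from B and C: z² cancels, leaving linear equations in x and y:
-64.4 x − 104.4 y = 5972.56
-436.4 x + 276.0 y = 26798.48
Solving: x ≈ -70.202, y ≈ -13.904 km (keep extra digits for the depth step; rounded: -70.2, -13.9).
Then from the A sphere: z² = 220.83² − (x − 145.4)² − (y + 55.9)² with x = -70.202, y = -13.904, so z ≈ 22.760 ≈ 22.8 km.
Check against D (with the unrounded solution): distance 126.25 ≈ 126.25 km. ✓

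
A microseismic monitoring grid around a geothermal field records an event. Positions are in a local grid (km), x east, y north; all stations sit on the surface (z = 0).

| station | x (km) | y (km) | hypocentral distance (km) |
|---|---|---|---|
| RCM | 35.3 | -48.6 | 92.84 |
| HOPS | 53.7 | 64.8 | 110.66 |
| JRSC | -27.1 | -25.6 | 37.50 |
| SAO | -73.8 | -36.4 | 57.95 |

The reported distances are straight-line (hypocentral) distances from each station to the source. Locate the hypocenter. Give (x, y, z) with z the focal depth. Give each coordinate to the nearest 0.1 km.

Each station gives a sphere (x−x_i)² + (y−y_i)² + z² = d_i² (stations at z=0).
Subtracting the RCM sphere from HOPS and JRSC: z² cancels, leaving linear equations in x and y:
36.8 x + 226.8 y = -151.69
-124.8 x + 46.0 y = 4994.74
Solving: x ≈ -37.996, y ≈ 5.496 km (keep extra digits for the depth step; rounded: -38.0, 5.5).
Then from the RCM sphere: z² = 92.84² − (x − 35.3)² − (y + 48.6)² with x = -37.996, y = 5.496, so z ≈ 17.905 ≈ 17.9 km.
Check against SAO (with the unrounded solution): distance 57.95 ≈ 57.95 km. ✓

(-38.0, 5.5, 17.9)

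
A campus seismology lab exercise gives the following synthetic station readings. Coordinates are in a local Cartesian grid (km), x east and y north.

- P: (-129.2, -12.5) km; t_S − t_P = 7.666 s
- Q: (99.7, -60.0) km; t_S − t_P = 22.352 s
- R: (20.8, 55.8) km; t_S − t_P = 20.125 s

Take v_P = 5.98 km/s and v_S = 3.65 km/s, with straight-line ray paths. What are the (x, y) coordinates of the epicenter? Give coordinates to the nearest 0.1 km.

Distance from S−P lag: d = Δt · v_P v_S / (v_P − v_S) = Δt · (5.98·3.65)/(5.98−3.65) ≈ 9.3678·Δt.
So d_P = 71.81, d_Q = 209.39, d_R = 188.53 km.
Circle about each station: (x + 129.2)² + (y + 12.5)² = 71.81²; (x − 99.7)² + (y + 60.0)² = 209.39²; (x − 20.8)² + (y − 55.8)² = 188.53².
Subtracting pairs of circle equations eliminates x²+y² and gives linear equations (the radical axes):
457.8 x − 95.0 y = -41996.30
300.0 x + 136.6 y = -43689.49
Solving the 2×2 system: x ≈ -108.6, y ≈ -81.3 km.

-108.6 km east, -81.3 km north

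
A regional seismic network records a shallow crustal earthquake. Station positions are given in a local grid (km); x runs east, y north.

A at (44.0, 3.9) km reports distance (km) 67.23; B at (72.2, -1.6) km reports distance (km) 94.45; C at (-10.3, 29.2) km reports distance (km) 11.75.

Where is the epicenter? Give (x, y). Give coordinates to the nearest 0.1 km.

Circle about each station: (x − 44.0)² + (y − 3.9)² = 67.23²; (x − 72.2)² + (y + 1.6)² = 94.45²; (x + 10.3)² + (y − 29.2)² = 11.75².
Subtracting the A equation from the B and C equations removes the quadratic terms:
56.4 x − 11.0 y = -1136.74
-108.6 x + 50.6 y = 3389.33
Solving the 2×2 system: x ≈ -12.2, y ≈ 40.8 km.
Check against A (with the unrounded x, y): √((x − 44.0)²+(y − 3.9)²) = 67.23 ≈ 67.23 km. ✓

x ≈ -12.2 km, y ≈ 40.8 km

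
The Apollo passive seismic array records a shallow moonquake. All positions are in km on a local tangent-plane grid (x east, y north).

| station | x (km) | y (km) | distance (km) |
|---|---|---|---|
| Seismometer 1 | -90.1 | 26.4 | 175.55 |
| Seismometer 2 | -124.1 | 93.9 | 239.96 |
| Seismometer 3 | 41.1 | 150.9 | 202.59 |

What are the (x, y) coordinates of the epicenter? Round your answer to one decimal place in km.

68.0 km east, -49.9 km north

Circle about each station: (x + 90.1)² + (y − 26.4)² = 175.55²; (x + 124.1)² + (y − 93.9)² = 239.96²; (x − 41.1)² + (y − 150.9)² = 202.59².
Subtracting pairs of circle equations eliminates x²+y² and gives linear equations (the radical axes):
-68.0 x + 135.0 y = -11359.95
262.4 x + 249.0 y = 5420.14
Solving the 2×2 system: x ≈ 68.0, y ≈ -49.9 km.
Check against Seismometer 1 (with the unrounded x, y): √((x + 90.1)²+(y − 26.4)²) = 175.55 ≈ 175.55 km. ✓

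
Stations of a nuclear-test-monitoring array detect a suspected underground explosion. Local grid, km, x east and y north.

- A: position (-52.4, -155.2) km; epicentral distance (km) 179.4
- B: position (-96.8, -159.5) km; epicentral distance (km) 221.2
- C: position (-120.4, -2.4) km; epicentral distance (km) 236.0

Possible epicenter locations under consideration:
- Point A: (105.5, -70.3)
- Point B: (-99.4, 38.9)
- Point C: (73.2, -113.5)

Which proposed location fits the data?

Point A

For each candidate, compare |candidate − station| to the reported distance:
Point A: residuals A 0.1, B 0.1, C 0.1 → max 0.1 km
Point B: residuals A 20.3, B 22.8, C 189.7 → max 189.7 km
Point C: residuals A 47.1, B 45.1, C 12.8 → max 47.1 km
Only Point A has all residuals ≈ 0.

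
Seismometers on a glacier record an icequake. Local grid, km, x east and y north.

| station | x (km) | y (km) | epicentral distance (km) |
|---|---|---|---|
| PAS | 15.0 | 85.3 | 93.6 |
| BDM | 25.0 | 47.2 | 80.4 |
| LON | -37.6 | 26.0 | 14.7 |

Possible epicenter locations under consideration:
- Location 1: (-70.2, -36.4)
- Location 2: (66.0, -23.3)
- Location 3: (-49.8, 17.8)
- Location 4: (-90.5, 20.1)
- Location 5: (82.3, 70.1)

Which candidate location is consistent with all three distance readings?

For each candidate, compare |candidate − station| to the reported distance:
Location 1: residuals PAS 55.0, BDM 46.3, LON 55.7 → max 55.7 km
Location 2: residuals PAS 26.4, BDM 1.2, LON 100.0 → max 100.0 km
Location 3: residuals PAS 0.0, BDM 0.0, LON 0.0 → max 0.0 km
Location 4: residuals PAS 30.4, BDM 38.2, LON 38.5 → max 38.5 km
Location 5: residuals PAS 24.6, BDM 18.7, LON 113.1 → max 113.1 km
Only Location 3 has all residuals ≈ 0.

Location 3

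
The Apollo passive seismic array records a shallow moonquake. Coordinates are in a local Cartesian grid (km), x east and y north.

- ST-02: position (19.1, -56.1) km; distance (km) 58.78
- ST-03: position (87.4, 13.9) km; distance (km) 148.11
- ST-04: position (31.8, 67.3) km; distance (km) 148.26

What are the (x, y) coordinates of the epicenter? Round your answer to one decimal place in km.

(-39.3, -62.8)

Circle about each station: (x − 19.1)² + (y + 56.1)² = 58.78²; (x − 87.4)² + (y − 13.9)² = 148.11²; (x − 31.8)² + (y − 67.3)² = 148.26².
Subtracting the ST-02 equation from the ST-03 and ST-04 equations removes the quadratic terms:
136.6 x + 140.0 y = -14161.53
25.4 x + 246.8 y = -16497.43
Solving the 2×2 system: x ≈ -39.3, y ≈ -62.8 km.
Check against ST-02 (with the unrounded x, y): √((x − 19.1)²+(y + 56.1)²) = 58.79 ≈ 58.78 km. ✓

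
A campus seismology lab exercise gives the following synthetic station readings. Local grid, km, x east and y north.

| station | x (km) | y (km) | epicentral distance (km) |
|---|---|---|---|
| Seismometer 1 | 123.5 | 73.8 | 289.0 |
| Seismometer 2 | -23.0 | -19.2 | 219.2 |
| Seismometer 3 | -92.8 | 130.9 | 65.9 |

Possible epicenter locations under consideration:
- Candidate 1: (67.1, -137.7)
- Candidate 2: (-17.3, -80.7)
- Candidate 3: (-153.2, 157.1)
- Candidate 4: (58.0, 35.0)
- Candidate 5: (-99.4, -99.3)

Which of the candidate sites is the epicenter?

For each candidate, compare |candidate − station| to the reported distance:
Candidate 1: residuals Seismometer 1 70.1, Seismometer 2 70.3, Seismometer 3 246.7 → max 246.7 km
Candidate 2: residuals Seismometer 1 80.0, Seismometer 2 157.4, Seismometer 3 158.8 → max 158.8 km
Candidate 3: residuals Seismometer 1 0.0, Seismometer 2 0.0, Seismometer 3 0.1 → max 0.1 km
Candidate 4: residuals Seismometer 1 212.9, Seismometer 2 121.7, Seismometer 3 112.8 → max 212.9 km
Candidate 5: residuals Seismometer 1 6.8, Seismometer 2 108.5, Seismometer 3 164.4 → max 164.4 km
Only Candidate 3 has all residuals ≈ 0.

Candidate 3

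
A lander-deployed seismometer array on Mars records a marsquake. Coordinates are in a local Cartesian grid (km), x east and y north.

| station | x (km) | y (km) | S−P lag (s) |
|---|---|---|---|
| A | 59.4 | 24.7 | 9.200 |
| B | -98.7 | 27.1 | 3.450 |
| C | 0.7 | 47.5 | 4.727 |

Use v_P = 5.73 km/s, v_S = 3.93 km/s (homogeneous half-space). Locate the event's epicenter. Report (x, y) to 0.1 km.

Distance from S−P lag: d = Δt · v_P v_S / (v_P − v_S) = Δt · (5.73·3.93)/(5.73−3.93) ≈ 12.5105·Δt.
So d_A = 115.10, d_B = 43.16, d_C = 59.14 km.
Circle about each station: (x − 59.4)² + (y − 24.7)² = 115.10²; (x + 98.7)² + (y − 27.1)² = 43.16²; (x − 0.7)² + (y − 47.5)² = 59.14².
Subtracting the A equation from the B and C equations removes the quadratic terms:
-316.2 x + 4.8 y = 17722.87
-117.4 x + 45.6 y = 7868.76
Solving the 2×2 system: x ≈ -55.6, y ≈ 29.4 km.
Check against A (with the unrounded x, y): √((x − 59.4)²+(y − 24.7)²) = 115.10 ≈ 115.10 km. ✓

x ≈ -55.6 km, y ≈ 29.4 km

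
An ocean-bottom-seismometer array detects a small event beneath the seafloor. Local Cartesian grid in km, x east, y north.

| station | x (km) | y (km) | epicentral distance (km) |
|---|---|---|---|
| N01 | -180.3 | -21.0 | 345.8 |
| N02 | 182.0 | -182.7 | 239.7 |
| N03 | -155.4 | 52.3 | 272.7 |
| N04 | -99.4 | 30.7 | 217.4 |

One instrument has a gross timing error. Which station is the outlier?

N01

Solve using three stations at a time. Using N02, N03, N04 (subtract circle equations pairwise → linear system) gives (x, y) ≈ (117.0, 47.7).
Distances from that point to each station vs reported:
  N01: calculated 305.1 vs reported 345.8 → residual 40.7 km
  N02: calculated 239.4 vs reported 239.7 → residual 0.3 km
  N03: calculated 272.4 vs reported 272.7 → residual 0.3 km
  N04: calculated 217.0 vs reported 217.4 → residual 0.4 km
N02, N03, N04 are mutually consistent (residuals ≈ 0); N01 is off by 40.7 km.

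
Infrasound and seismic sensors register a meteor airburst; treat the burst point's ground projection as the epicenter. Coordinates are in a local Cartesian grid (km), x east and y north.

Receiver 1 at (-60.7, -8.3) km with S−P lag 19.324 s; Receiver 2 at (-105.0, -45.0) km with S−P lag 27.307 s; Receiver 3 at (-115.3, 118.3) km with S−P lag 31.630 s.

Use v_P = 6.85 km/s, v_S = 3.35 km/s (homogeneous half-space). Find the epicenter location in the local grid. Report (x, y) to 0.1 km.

Distance from S−P lag: d = Δt · v_P v_S / (v_P − v_S) = Δt · (6.85·3.35)/(6.85−3.35) ≈ 6.5564·Δt.
So d_Receiver 1 = 126.70, d_Receiver 2 = 179.04, d_Receiver 3 = 207.38 km.
Circle about each station: (x + 60.7)² + (y + 8.3)² = 126.70²; (x + 105.0)² + (y + 45.0)² = 179.04²; (x + 115.3)² + (y − 118.3)² = 207.38².
Subtracting the Receiver 1 equation from the Receiver 2 and Receiver 3 equations removes the quadratic terms:
-88.6 x − 73.4 y = -6705.81
-109.2 x + 253.2 y = -3417.97
Solving the 2×2 system: x ≈ 64.0, y ≈ 14.1 km.

(64.0, 14.1)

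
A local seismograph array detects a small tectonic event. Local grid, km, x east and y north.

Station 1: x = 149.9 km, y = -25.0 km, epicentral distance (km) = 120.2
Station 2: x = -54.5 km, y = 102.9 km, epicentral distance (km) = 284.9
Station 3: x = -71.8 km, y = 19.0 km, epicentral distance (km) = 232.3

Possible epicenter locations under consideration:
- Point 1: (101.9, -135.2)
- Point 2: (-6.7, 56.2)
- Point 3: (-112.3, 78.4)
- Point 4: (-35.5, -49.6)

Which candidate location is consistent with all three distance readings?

For each candidate, compare |candidate − station| to the reported distance:
Point 1: residuals Station 1 0.0, Station 2 0.0, Station 3 0.0 → max 0.0 km
Point 2: residuals Station 1 56.2, Station 2 218.1, Station 3 157.3 → max 218.1 km
Point 3: residuals Station 1 161.7, Station 2 222.1, Station 3 160.4 → max 222.1 km
Point 4: residuals Station 1 66.8, Station 2 131.2, Station 3 154.7 → max 154.7 km
Only Point 1 has all residuals ≈ 0.

Point 1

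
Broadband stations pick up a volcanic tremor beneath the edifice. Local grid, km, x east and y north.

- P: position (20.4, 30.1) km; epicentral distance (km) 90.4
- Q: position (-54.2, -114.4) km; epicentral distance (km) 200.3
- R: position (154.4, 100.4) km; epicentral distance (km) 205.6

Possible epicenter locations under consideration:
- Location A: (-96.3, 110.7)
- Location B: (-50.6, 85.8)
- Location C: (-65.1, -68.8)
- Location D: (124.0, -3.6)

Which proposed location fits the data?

Location B

For each candidate, compare |candidate − station| to the reported distance:
Location A: residuals P 51.4, Q 28.7, R 45.3 → max 51.4 km
Location B: residuals P 0.2, Q 0.1, R 0.1 → max 0.2 km
Location C: residuals P 40.3, Q 153.4, R 71.5 → max 153.4 km
Location D: residuals P 18.5, Q 9.5, R 97.2 → max 97.2 km
Only Location B has all residuals ≈ 0.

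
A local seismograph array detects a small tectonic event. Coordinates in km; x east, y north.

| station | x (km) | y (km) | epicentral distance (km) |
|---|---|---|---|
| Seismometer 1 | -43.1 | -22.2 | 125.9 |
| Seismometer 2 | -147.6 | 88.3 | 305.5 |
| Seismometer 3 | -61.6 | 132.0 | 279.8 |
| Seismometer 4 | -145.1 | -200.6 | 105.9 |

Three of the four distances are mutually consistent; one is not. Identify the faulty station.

Seismometer 2

Solve using three stations at a time. Using Seismometer 1, Seismometer 3, Seismometer 4 (subtract circle equations pairwise → linear system) gives (x, y) ≈ (-53.4, -147.7).
Distances from that point to each station vs reported:
  Seismometer 1: calculated 125.9 vs reported 125.9 → residual 0.0 km
  Seismometer 2: calculated 254.1 vs reported 305.5 → residual 51.4 km
  Seismometer 3: calculated 279.8 vs reported 279.8 → residual 0.0 km
  Seismometer 4: calculated 105.9 vs reported 105.9 → residual 0.0 km
Seismometer 1, Seismometer 3, Seismometer 4 are mutually consistent (residuals ≈ 0); Seismometer 2 is off by 51.4 km.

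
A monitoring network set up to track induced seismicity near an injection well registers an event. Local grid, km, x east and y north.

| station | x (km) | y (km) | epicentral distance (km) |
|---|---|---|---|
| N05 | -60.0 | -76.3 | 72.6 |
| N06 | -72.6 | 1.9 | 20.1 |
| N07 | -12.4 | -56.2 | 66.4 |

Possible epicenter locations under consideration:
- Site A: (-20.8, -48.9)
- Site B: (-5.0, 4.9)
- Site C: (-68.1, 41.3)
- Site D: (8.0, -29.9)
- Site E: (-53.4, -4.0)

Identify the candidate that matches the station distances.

Site E

For each candidate, compare |candidate − station| to the reported distance:
Site A: residuals N05 24.8, N06 52.5, N07 55.3 → max 55.3 km
Site B: residuals N05 25.5, N06 47.6, N07 4.9 → max 47.6 km
Site C: residuals N05 45.3, N06 19.6, N07 45.9 → max 45.9 km
Site D: residuals N05 9.7, N06 66.5, N07 33.1 → max 66.5 km
Site E: residuals N05 0.0, N06 0.0, N07 0.0 → max 0.0 km
Only Site E has all residuals ≈ 0.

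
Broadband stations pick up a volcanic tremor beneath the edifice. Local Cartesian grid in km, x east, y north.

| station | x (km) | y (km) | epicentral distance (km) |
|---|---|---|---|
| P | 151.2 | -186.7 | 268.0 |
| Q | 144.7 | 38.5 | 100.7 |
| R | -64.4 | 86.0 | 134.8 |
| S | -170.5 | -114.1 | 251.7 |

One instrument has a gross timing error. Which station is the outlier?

Solve using three stations at a time. Using Q, R, S (subtract circle equations pairwise → linear system) gives (x, y) ≈ (47.8, 11.2).
Distances from that point to each station vs reported:
  P: calculated 223.3 vs reported 268.0 → residual 44.7 km
  Q: calculated 100.7 vs reported 100.7 → residual 0.0 km
  R: calculated 134.8 vs reported 134.8 → residual 0.0 km
  S: calculated 251.7 vs reported 251.7 → residual 0.0 km
Q, R, S are mutually consistent (residuals ≈ 0); P is off by 44.7 km.

P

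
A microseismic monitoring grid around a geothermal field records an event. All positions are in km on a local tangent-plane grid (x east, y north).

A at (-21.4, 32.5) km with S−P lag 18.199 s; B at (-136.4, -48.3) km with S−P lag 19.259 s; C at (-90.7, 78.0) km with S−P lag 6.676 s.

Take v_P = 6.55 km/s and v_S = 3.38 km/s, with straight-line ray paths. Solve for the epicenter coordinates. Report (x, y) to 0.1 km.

Distance from S−P lag: d = Δt · v_P v_S / (v_P − v_S) = Δt · (6.55·3.38)/(6.55−3.38) ≈ 6.9839·Δt.
So d_A = 127.10, d_B = 134.50, d_C = 46.62 km.
Circle about each station: (x + 21.4)² + (y − 32.5)² = 127.10²; (x + 136.4)² + (y + 48.3)² = 134.50²; (x + 90.7)² + (y − 78.0)² = 46.62².
Subtracting the A equation from the B and C equations removes the quadratic terms:
-230.0 x − 161.6 y = 17487.80
-138.6 x + 91.0 y = 26777.27
Solving the 2×2 system: x ≈ -136.6, y ≈ 86.2 km.

-136.6 km east, 86.2 km north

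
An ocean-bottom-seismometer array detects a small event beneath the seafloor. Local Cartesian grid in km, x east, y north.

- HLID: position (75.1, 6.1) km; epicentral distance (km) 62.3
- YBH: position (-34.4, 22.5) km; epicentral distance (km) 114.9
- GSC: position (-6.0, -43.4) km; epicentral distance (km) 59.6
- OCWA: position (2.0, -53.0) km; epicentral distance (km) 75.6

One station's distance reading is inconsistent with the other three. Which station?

Solve using three stations at a time. Using HLID, YBH, GSC (subtract circle equations pairwise → linear system) gives (x, y) ≈ (53.0, -52.1).
Distances from that point to each station vs reported:
  HLID: calculated 62.3 vs reported 62.3 → residual 0.0 km
  YBH: calculated 114.9 vs reported 114.9 → residual 0.0 km
  GSC: calculated 59.6 vs reported 59.6 → residual 0.0 km
  OCWA: calculated 51.0 vs reported 75.6 → residual 24.6 km
HLID, YBH, GSC are mutually consistent (residuals ≈ 0); OCWA is off by 24.6 km.

OCWA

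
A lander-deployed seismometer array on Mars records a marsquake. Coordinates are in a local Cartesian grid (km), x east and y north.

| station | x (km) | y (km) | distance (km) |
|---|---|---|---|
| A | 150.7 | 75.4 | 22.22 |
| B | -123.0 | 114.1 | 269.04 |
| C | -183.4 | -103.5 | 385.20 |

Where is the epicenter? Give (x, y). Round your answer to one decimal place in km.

(145.5, 97.0)

Circle about each station: (x − 150.7)² + (y − 75.4)² = 22.22²; (x + 123.0)² + (y − 114.1)² = 269.04²; (x + 183.4)² + (y + 103.5)² = 385.20².
Subtracting the A equation from the B and C equations removes the quadratic terms:
-547.4 x + 77.4 y = -72136.63
-668.2 x − 357.8 y = -131933.15
Solving the 2×2 system: x ≈ 145.5, y ≈ 97.0 km.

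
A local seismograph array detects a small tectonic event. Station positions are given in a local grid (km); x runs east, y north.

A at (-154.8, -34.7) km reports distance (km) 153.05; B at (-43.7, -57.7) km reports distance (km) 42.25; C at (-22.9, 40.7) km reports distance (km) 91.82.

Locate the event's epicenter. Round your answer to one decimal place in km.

(-2.4, -48.8)

Circle about each station: (x + 154.8)² + (y + 34.7)² = 153.05²; (x + 43.7)² + (y + 57.7)² = 42.25²; (x + 22.9)² + (y − 40.7)² = 91.82².
Subtracting pairs of circle equations eliminates x²+y² and gives linear equations (the radical axes):
222.2 x − 46.0 y = 1711.09
263.8 x + 150.8 y = -7992.84
Solving the 2×2 system: x ≈ -2.4, y ≈ -48.8 km.
Check against A (with the unrounded x, y): √((x + 154.8)²+(y + 34.7)²) = 153.05 ≈ 153.05 km. ✓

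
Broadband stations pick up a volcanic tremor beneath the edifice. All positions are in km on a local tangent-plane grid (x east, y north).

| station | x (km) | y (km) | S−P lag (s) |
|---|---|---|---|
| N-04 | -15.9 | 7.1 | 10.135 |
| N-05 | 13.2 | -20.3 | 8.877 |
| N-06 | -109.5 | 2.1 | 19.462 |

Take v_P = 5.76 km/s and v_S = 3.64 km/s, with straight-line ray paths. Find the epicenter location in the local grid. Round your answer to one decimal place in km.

(79.8, 36.9)

Distance from S−P lag: d = Δt · v_P v_S / (v_P − v_S) = Δt · (5.76·3.64)/(5.76−3.64) ≈ 9.8898·Δt.
So d_N-04 = 100.23, d_N-05 = 87.79, d_N-06 = 192.48 km.
Circle about each station: (x + 15.9)² + (y − 7.1)² = 100.23²; (x − 13.2)² + (y + 20.3)² = 87.79²; (x + 109.5)² + (y − 2.1)² = 192.48².
Subtracting the N-04 equation from the N-05 and N-06 equations removes the quadratic terms:
58.2 x − 54.8 y = 2622.08
-187.2 x − 10.0 y = -15311.06
Solving the 2×2 system: x ≈ 79.8, y ≈ 36.9 km.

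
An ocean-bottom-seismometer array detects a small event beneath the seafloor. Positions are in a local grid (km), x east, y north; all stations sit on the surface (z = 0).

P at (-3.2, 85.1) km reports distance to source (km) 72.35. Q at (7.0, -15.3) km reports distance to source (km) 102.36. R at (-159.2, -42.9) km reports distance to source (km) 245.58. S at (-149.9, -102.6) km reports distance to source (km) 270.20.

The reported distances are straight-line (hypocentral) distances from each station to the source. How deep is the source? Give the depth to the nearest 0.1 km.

Each station gives a sphere (x−x_i)² + (y−y_i)² + z² = d_i² (stations at z=0).
Subtracting the P sphere from Q and R: z² cancels, leaving linear equations in x and y:
20.4 x − 200.8 y = -12212.21
-312.0 x − 256.0 y = -35142.21
Solving: x ≈ 57.907, y ≈ 66.701 km (keep extra digits for the depth step; rounded: 57.9, 66.7).
Then from the P sphere: z² = 72.35² − (x + 3.2)² − (y − 85.1)² with x = 57.907, y = 66.701, so z ≈ 34.087 ≈ 34.1 km.

z ≈ 34.1 km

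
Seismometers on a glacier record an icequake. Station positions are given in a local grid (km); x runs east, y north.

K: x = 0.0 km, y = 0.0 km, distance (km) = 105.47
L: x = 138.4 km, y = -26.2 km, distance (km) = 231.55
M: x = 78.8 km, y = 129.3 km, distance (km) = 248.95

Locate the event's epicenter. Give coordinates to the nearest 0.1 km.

Circle about each station: x² + y² = 105.47²; (x − 138.4)² + (y + 26.2)² = 231.55²; (x − 78.8)² + (y − 129.3)² = 248.95².
Subtracting the K equation from the L and M equations removes the quadratic terms:
276.8 x − 52.4 y = -22650.48
157.6 x + 258.6 y = -27924.25
Solving the 2×2 system: x ≈ -91.7, y ≈ -52.1 km.
Check against K (with the unrounded x, y): √(x²+y²) = 105.46 ≈ 105.47 km. ✓

(-91.7, -52.1)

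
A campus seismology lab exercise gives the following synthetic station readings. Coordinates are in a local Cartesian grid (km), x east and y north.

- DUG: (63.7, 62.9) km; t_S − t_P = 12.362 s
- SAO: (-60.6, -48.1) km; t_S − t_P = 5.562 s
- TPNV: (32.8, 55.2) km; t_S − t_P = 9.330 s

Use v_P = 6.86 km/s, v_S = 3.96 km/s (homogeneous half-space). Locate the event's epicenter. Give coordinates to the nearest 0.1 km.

-28.7 km east, -6.9 km north

Distance from S−P lag: d = Δt · v_P v_S / (v_P − v_S) = Δt · (6.86·3.96)/(6.86−3.96) ≈ 9.3674·Δt.
So d_DUG = 115.80, d_SAO = 52.10, d_TPNV = 87.40 km.
Circle about each station: (x − 63.7)² + (y − 62.9)² = 115.80²; (x + 60.6)² + (y + 48.1)² = 52.10²; (x − 32.8)² + (y − 55.2)² = 87.40².
Subtracting the DUG equation from the SAO and TPNV equations removes the quadratic terms:
-248.6 x − 222.0 y = 8667.10
-61.8 x − 15.4 y = 1879.66
Solving the 2×2 system: x ≈ -28.7, y ≈ -6.9 km.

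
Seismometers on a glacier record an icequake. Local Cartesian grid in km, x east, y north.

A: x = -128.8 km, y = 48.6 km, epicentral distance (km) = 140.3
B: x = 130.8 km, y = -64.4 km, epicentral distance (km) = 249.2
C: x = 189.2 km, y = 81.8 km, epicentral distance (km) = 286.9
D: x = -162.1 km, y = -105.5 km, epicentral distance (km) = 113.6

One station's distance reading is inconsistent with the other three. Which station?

Solve using three stations at a time. Using A, C, D (subtract circle equations pairwise → linear system) gives (x, y) ≈ (-54.1, -70.2).
Distances from that point to each station vs reported:
  A: calculated 140.3 vs reported 140.3 → residual 0.0 km
  B: calculated 185.0 vs reported 249.2 → residual 64.2 km
  C: calculated 286.9 vs reported 286.9 → residual 0.0 km
  D: calculated 113.6 vs reported 113.6 → residual 0.0 km
A, C, D are mutually consistent (residuals ≈ 0); B is off by 64.2 km.

B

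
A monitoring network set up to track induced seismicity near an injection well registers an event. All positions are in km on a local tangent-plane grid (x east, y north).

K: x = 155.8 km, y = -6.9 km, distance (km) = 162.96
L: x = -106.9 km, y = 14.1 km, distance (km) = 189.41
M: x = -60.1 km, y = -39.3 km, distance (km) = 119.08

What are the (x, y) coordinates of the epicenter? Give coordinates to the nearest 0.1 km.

Circle about each station: (x − 155.8)² + (y + 6.9)² = 162.96²; (x + 106.9)² + (y − 14.1)² = 189.41²; (x + 60.1)² + (y + 39.3)² = 119.08².
Subtracting the K equation from the L and M equations removes the quadratic terms:
-525.4 x + 42.0 y = -22015.02
-431.8 x − 64.8 y = -6788.83
Solving the 2×2 system: x ≈ 32.8, y ≈ -113.8 km.
Check against K (with the unrounded x, y): √((x − 155.8)²+(y + 6.9)²) = 162.97 ≈ 162.96 km. ✓

x ≈ 32.8 km, y ≈ -113.8 km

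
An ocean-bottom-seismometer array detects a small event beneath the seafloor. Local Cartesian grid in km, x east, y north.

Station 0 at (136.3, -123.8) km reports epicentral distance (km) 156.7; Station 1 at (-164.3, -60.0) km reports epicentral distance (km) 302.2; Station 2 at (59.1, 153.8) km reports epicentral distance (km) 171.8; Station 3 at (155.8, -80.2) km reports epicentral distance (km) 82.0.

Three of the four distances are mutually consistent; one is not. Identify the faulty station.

Station 0

Solve using three stations at a time. Using Station 1, Station 2, Station 3 (subtract circle equations pairwise → linear system) gives (x, y) ≈ (132.2, -1.7).
Distances from that point to each station vs reported:
  Station 0: calculated 122.2 vs reported 156.7 → residual 34.5 km
  Station 1: calculated 302.2 vs reported 302.2 → residual 0.0 km
  Station 2: calculated 171.8 vs reported 171.8 → residual 0.0 km
  Station 3: calculated 82.0 vs reported 82.0 → residual 0.0 km
Station 1, Station 2, Station 3 are mutually consistent (residuals ≈ 0); Station 0 is off by 34.5 km.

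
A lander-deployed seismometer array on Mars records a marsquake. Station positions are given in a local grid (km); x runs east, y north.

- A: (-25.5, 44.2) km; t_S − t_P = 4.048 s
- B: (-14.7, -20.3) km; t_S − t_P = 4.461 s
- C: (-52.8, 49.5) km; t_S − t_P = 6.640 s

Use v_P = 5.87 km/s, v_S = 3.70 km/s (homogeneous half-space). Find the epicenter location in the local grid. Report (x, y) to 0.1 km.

Distance from S−P lag: d = Δt · v_P v_S / (v_P − v_S) = Δt · (5.87·3.70)/(5.87−3.70) ≈ 10.0088·Δt.
So d_A = 40.52, d_B = 44.65, d_C = 66.46 km.
Circle about each station: (x + 25.5)² + (y − 44.2)² = 40.52²; (x + 14.7)² + (y + 20.3)² = 44.65²; (x + 52.8)² + (y − 49.5)² = 66.46².
Subtracting the A equation from the B and C equations removes the quadratic terms:
21.6 x − 129.0 y = -2327.46
-54.6 x + 10.6 y = -140.86
Solving the 2×2 system: x ≈ 6.3, y ≈ 19.1 km.

(6.3, 19.1)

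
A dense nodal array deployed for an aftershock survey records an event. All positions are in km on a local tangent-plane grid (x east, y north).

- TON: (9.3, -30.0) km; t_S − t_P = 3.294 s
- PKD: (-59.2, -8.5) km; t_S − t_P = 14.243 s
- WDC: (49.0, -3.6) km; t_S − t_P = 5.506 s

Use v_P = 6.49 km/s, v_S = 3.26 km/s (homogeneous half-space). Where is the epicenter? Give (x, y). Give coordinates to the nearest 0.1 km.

x ≈ 30.4 km, y ≈ -34.5 km

Distance from S−P lag: d = Δt · v_P v_S / (v_P − v_S) = Δt · (6.49·3.26)/(6.49−3.26) ≈ 6.5503·Δt.
So d_TON = 21.58, d_PKD = 93.30, d_WDC = 36.07 km.
Circle about each station: (x − 9.3)² + (y + 30.0)² = 21.58²; (x + 59.2)² + (y + 8.5)² = 93.30²; (x − 49.0)² + (y + 3.6)² = 36.07².
Subtracting the TON equation from the PKD and WDC equations removes the quadratic terms:
-137.0 x + 43.0 y = -5648.79
79.4 x + 52.8 y = 592.12
Solving the 2×2 system: x ≈ 30.4, y ≈ -34.5 km.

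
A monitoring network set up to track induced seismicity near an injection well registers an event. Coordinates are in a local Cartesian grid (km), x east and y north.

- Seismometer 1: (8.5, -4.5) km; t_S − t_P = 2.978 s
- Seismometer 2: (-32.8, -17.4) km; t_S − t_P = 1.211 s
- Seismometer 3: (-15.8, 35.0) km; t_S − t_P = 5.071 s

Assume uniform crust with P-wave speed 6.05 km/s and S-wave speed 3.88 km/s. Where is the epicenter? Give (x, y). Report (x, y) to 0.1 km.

-19.9 km east, -19.7 km north

Distance from S−P lag: d = Δt · v_P v_S / (v_P − v_S) = Δt · (6.05·3.88)/(6.05−3.88) ≈ 10.8175·Δt.
So d_Seismometer 1 = 32.21, d_Seismometer 2 = 13.10, d_Seismometer 3 = 54.86 km.
Circle about each station: (x − 8.5)² + (y + 4.5)² = 32.21²; (x + 32.8)² + (y + 17.4)² = 13.10²; (x + 15.8)² + (y − 35.0)² = 54.86².
Subtracting pairs of circle equations eliminates x²+y² and gives linear equations (the radical axes):
-82.6 x − 25.8 y = 2151.97
-48.6 x + 79.0 y = -590.00
Solving the 2×2 system: x ≈ -19.9, y ≈ -19.7 km.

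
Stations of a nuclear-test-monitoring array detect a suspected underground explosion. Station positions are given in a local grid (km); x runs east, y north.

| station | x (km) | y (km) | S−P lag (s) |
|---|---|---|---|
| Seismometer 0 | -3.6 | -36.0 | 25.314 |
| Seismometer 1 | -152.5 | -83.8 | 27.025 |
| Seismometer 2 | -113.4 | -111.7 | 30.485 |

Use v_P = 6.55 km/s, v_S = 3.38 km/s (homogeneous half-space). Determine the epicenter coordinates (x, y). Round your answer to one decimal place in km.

Distance from S−P lag: d = Δt · v_P v_S / (v_P − v_S) = Δt · (6.55·3.38)/(6.55−3.38) ≈ 6.9839·Δt.
So d_Seismometer 0 = 176.79, d_Seismometer 1 = 188.74, d_Seismometer 2 = 212.90 km.
Circle about each station: (x + 3.6)² + (y + 36.0)² = 176.79²; (x + 152.5)² + (y + 83.8)² = 188.74²; (x + 113.4)² + (y + 111.7)² = 212.90².
Subtracting the Seismometer 0 equation from the Seismometer 1 and Seismometer 2 equations removes the quadratic terms:
-297.8 x − 95.6 y = 24601.65
-219.6 x − 151.4 y = 9955.78
Solving the 2×2 system: x ≈ -115.1, y ≈ 101.2 km.
Check against Seismometer 0 (with the unrounded x, y): √((x + 3.6)²+(y + 36.0)²) = 176.77 ≈ 176.79 km. ✓

(-115.1, 101.2)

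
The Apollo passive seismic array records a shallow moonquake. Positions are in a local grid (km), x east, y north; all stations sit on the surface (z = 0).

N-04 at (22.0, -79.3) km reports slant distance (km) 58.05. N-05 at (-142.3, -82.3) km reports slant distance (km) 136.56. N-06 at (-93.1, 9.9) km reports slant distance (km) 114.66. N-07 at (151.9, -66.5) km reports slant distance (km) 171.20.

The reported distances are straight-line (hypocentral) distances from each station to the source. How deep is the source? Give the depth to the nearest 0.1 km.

Each station gives a sphere (x−x_i)² + (y−y_i)² + z² = d_i² (stations at z=0).
Subtracting the N-04 sphere from N-05 and N-06: z² cancels, leaving linear equations in x and y:
-328.6 x − 6.0 y = 4971.26
-230.2 x + 178.4 y = -7783.98
Solving: x ≈ -14.002, y ≈ -61.700 km (keep extra digits for the depth step; rounded: -14.0, -61.7).
Then from the N-04 sphere: z² = 58.05² − (x − 22.0)² − (y + 79.3)² with x = -14.002, y = -61.700, so z ≈ 41.999 ≈ 42.0 km.

z ≈ 42.0 km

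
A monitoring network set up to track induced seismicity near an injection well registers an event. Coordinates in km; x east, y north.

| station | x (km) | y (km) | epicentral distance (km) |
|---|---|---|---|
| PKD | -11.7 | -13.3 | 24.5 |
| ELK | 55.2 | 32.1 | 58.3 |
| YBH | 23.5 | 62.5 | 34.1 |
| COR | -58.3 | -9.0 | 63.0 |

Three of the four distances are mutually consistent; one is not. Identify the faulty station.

YBH

Solve using three stations at a time. Using PKD, ELK, COR (subtract circle equations pairwise → linear system) gives (x, y) ≈ (2.8, 6.5).
Distances from that point to each station vs reported:
  PKD: calculated 24.6 vs reported 24.5 → residual 0.1 km
  ELK: calculated 58.3 vs reported 58.3 → residual 0.0 km
  YBH: calculated 59.7 vs reported 34.1 → residual 25.6 km
  COR: calculated 63.0 vs reported 63.0 → residual 0.0 km
PKD, ELK, COR are mutually consistent (residuals ≈ 0); YBH is off by 25.6 km.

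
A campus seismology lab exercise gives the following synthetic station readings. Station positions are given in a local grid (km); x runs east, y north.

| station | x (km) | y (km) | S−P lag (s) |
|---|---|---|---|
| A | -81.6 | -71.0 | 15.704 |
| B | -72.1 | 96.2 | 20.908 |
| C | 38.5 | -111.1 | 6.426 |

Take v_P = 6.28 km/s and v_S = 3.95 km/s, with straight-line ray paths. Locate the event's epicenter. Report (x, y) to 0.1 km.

Distance from S−P lag: d = Δt · v_P v_S / (v_P − v_S) = Δt · (6.28·3.95)/(6.28−3.95) ≈ 10.6464·Δt.
So d_A = 167.19, d_B = 222.59, d_C = 68.41 km.
Circle about each station: (x + 81.6)² + (y + 71.0)² = 167.19²; (x + 72.1)² + (y − 96.2)² = 222.59²; (x − 38.5)² + (y + 111.1)² = 68.41².
Subtracting the A equation from the B and C equations removes the quadratic terms:
19.0 x + 334.4 y = -18840.52
240.2 x − 80.2 y = 25398.47
Solving the 2×2 system: x ≈ 85.3, y ≈ -61.2 km.
Check against A (with the unrounded x, y): √((x + 81.6)²+(y + 71.0)²) = 167.20 ≈ 167.19 km. ✓

85.3 km east, -61.2 km north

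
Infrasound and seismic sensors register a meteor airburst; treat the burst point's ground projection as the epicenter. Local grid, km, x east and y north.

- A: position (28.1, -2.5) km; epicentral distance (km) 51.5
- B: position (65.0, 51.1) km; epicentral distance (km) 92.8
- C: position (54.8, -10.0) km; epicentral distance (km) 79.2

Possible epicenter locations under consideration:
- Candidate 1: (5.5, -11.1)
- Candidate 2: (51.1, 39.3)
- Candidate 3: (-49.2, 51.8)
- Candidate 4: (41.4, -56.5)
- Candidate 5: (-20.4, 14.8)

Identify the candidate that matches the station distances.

For each candidate, compare |candidate − station| to the reported distance:
Candidate 1: residuals A 27.3, B 6.7, C 29.9 → max 29.9 km
Candidate 2: residuals A 3.8, B 74.6, C 29.8 → max 74.6 km
Candidate 3: residuals A 43.0, B 21.4, C 41.8 → max 43.0 km
Candidate 4: residuals A 4.1, B 17.4, C 30.8 → max 30.8 km
Candidate 5: residuals A 0.0, B 0.0, C 0.0 → max 0.0 km
Only Candidate 5 has all residuals ≈ 0.

Candidate 5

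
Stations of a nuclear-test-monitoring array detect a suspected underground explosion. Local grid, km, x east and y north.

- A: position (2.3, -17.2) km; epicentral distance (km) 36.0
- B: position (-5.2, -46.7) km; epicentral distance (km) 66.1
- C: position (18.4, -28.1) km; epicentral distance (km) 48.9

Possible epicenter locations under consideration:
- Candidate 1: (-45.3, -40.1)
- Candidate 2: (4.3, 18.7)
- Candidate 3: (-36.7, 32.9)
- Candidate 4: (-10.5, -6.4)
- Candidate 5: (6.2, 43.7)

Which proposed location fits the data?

For each candidate, compare |candidate − station| to the reported distance:
Candidate 1: residuals A 16.8, B 25.5, C 15.9 → max 25.5 km
Candidate 2: residuals A 0.0, B 0.0, C 0.0 → max 0.0 km
Candidate 3: residuals A 27.5, B 19.5, C 33.3 → max 33.3 km
Candidate 4: residuals A 19.3, B 25.5, C 12.8 → max 25.5 km
Candidate 5: residuals A 25.0, B 25.0, C 23.9 → max 25.0 km
Only Candidate 2 has all residuals ≈ 0.

Candidate 2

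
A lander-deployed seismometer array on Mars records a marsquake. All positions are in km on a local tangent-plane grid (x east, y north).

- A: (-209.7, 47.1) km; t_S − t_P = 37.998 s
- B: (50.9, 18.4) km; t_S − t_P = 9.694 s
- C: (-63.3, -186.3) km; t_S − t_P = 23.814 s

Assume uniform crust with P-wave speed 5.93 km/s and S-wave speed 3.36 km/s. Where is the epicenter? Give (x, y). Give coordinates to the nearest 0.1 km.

Distance from S−P lag: d = Δt · v_P v_S / (v_P − v_S) = Δt · (5.93·3.36)/(5.93−3.36) ≈ 7.7528·Δt.
So d_A = 294.59, d_B = 75.16, d_C = 184.63 km.
Circle about each station: (x + 209.7)² + (y − 47.1)² = 294.59²; (x − 50.9)² + (y − 18.4)² = 75.16²; (x + 63.3)² + (y + 186.3)² = 184.63².
Subtracting pairs of circle equations eliminates x²+y² and gives linear equations (the radical axes):
521.2 x − 57.4 y = 37871.11
292.8 x − 466.8 y = 45217.11
Solving the 2×2 system: x ≈ 66.6, y ≈ -55.1 km.

66.6 km east, -55.1 km north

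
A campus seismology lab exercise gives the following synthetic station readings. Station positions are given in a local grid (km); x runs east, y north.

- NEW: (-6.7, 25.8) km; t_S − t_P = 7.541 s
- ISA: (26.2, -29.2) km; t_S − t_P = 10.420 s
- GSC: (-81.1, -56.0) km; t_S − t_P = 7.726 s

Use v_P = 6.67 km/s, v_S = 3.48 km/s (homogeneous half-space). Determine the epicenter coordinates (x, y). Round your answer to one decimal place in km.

(-47.4, -11.0)

Distance from S−P lag: d = Δt · v_P v_S / (v_P − v_S) = Δt · (6.67·3.48)/(6.67−3.48) ≈ 7.2764·Δt.
So d_NEW = 54.87, d_ISA = 75.82, d_GSC = 56.22 km.
Circle about each station: (x + 6.7)² + (y − 25.8)² = 54.87²; (x − 26.2)² + (y + 29.2)² = 75.82²; (x + 81.1)² + (y + 56.0)² = 56.22².
Subtracting the NEW equation from the ISA and GSC equations removes the quadratic terms:
65.8 x − 110.0 y = -1909.41
-148.8 x − 163.6 y = 8852.71
Solving the 2×2 system: x ≈ -47.4, y ≈ -11.0 km.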